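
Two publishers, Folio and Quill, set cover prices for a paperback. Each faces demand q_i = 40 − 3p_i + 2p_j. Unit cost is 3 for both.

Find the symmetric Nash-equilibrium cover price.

Folio's profit: π = (p_{Folio} − 3)(40 − 3p_{Folio} + 2p_{Quill}).
∂π/∂p_{Folio} = 49 − 6p_{Folio} + 2p_{Quill} = 0 ⇒ p_{Folio} = 49/6 + (1/3)p_{Quill}.
Setting p_{Folio} = p_{Quill} in the reaction function: p_{Folio} = 49/6 + (1/3)p_{Folio}, so p_{Folio} = (49/6) / (2/3) = 12.25.

12.25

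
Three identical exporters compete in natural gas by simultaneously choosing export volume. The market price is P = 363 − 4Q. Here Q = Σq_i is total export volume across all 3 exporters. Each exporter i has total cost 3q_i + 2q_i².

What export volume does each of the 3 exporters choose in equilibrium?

A representative exporter's profit is π_i = q_i(363 − 4Q) − 3q_i − 2q_i², with Q = q_i + Σ_{j≠i} q_j.
First-order condition: 360 − 12q_i − 4Σ_{j≠i} q_j = 0.
In a symmetric equilibrium every exporter chooses the same q, so Σ_{j≠i} q_j = 2q. The condition becomes 360 − 20q = 0, giving q = 360/20 = 18.

18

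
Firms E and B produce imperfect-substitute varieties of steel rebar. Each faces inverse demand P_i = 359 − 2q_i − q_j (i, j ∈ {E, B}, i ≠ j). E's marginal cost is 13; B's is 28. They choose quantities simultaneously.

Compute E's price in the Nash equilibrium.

153.4

Firm E's profit: π = q_E(359 − 2q_E − q_B) − 13q_E.
∂π/∂q_E = 346 − 4q_E − q_B = 0 ⇒ q_E = 86.5 − 0.25q_B.
Similarly q_B = 82.75 − 0.25q_E.
Solving the two reaction functions simultaneously: (1 − (−0.25)(−0.25))q_E = 86.5 − 0.25·82.75, so 0.9375q_E = 65.8125 and q_E = 70.2.
Then q_B = 82.75 − 0.25·70.2 = 65.2.
P_E = 359 − 2·70.2 − 65.2 = 153.4.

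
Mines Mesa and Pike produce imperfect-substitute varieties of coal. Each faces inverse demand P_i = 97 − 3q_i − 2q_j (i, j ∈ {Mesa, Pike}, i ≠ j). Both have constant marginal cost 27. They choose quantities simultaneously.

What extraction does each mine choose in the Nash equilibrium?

Mine Mesa's profit: π = q_{Mesa}(97 − 3q_{Mesa} − 2q_{Pike}) − 27q_{Mesa}.
∂π/∂q_{Mesa} = 70 − 6q_{Mesa} − 2q_{Pike} = 0 ⇒ q_{Mesa} = 35/3 − (1/3)q_{Pike}.
By symmetry q_{Pike} = q_{Mesa}; substituting into the reaction function, (4/3)q_{Mesa} = 35/3 and q_{Mesa} = 8.75.

8.75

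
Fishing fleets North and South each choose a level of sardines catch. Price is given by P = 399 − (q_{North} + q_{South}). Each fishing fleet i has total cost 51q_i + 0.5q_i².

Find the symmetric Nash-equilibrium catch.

Fishing fleet North's profit: π = q_{North}(399 − (q_{North} + q_{South})) − 51q_{North} − 0.5q_{North}².
∂π/∂q_{North} = 348 − 3q_{North} − q_{South} = 0, so q_{North} = 116 − (1/3)q_{South}.
Setting q_{North} = q_{South} in the reaction function: q_{North} = 116 − (1/3)q_{North}, so q_{North} = 116 / (4/3) = 87.

87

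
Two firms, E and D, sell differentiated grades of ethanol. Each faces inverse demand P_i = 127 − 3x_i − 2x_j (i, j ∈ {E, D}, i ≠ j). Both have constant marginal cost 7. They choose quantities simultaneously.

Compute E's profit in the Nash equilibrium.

Firm E's profit: π = x_E(127 − 3x_E − 2x_D) − 7x_E.
∂π/∂x_E = 120 − 6x_E − 2x_D = 0 ⇒ x_E = 20 − (1/3)x_D.
Setting x_E = x_D in the reaction function: x_E = 20 − (1/3)x_E, so x_E = 20 / (4/3) = 15.
P_E = 127 − 3·15 − 2·15 = 52.
Profit = (52 − 7)·15 = 675.

675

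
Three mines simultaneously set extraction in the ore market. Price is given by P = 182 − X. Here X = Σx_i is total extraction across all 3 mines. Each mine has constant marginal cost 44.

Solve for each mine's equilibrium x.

34.5

A representative mine's profit is π_i = x_i(182 − X) − 44x_i, with X = x_i + Σ_{j≠i} x_j.
First-order condition: 138 − 2x_i − Σ_{j≠i} x_j = 0.
With identical mines, set every x_j = x: then 138 − 2x − 2x = 0, i.e. x = 138/4 = 34.5.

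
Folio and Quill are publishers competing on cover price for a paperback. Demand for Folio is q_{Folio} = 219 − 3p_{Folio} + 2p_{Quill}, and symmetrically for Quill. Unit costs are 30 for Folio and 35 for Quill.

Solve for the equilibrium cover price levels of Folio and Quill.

Folio's profit: π = (p_{Folio} − 30)(219 − 3p_{Folio} + 2p_{Quill}).
∂π/∂p_{Folio} = 309 − 6p_{Folio} + 2p_{Quill} = 0 ⇒ p_{Folio} = 51.5 + (1/3)p_{Quill}.
Similarly p_{Quill} = 54 + (1/3)p_{Folio}.
Solving the two reaction functions simultaneously: (1 − (1/3)(1/3))p_{Folio} = 51.5 + (1/3)·54, so (8/9)p_{Folio} = 69.5 and p_{Folio} = 78.1875.
Then p_{Quill} = 54 + (1/3)·78.1875 = 80.0625.

78.1875, 80.0625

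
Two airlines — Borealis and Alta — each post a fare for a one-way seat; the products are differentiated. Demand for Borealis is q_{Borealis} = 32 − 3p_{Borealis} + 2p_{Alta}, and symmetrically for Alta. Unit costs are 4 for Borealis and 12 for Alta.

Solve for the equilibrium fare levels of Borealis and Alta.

12.5, 15.5

Borealis's profit: π = (p_{Borealis} − 4)(32 − 3p_{Borealis} + 2p_{Alta}).
∂π/∂p_{Borealis} = 44 − 6p_{Borealis} + 2p_{Alta} = 0 ⇒ p_{Borealis} = 22/3 + (1/3)p_{Alta}.
Similarly p_{Alta} = 34/3 + (1/3)p_{Borealis}.
Plugging p_{Alta} into Borealis's best response: p_{Borealis} = 22/3 + (1/3)(34/3 + (1/3)p_{Borealis}) ⇒ (8/9)p_{Borealis} = 100/9, so p_{Borealis} = 12.5.
Then p_{Alta} = 34/3 + (1/3)·12.5 = 15.5.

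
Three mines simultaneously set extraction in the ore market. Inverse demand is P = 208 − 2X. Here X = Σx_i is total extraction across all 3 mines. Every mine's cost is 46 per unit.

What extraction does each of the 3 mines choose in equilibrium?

20.25

A representative mine's profit is π_i = x_i(208 − 2X) − 46x_i, with X = x_i + Σ_{j≠i} x_j.
First-order condition: 162 − 4x_i − 2Σ_{j≠i} x_j = 0.
With identical mines, set every x_j = x: then 162 − 4x − 4x = 0, i.e. x = 162/8 = 20.25.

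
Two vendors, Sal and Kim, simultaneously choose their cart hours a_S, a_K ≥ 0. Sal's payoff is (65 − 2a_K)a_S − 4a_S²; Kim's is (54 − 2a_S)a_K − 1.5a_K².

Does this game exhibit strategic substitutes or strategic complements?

strategic substitutes

Expanding Sal's payoff: 65a_S − 2a_Ka_S − 4a_S².
∂π/∂a_S = 65 − 2a_K − 8a_S = 0, so a_S = 8.125 − 0.25a_K.
The best-response slope da_S/da_K = −0.25 < 0: the reaction function is downward-sloping, so the choices are strategic substitutes.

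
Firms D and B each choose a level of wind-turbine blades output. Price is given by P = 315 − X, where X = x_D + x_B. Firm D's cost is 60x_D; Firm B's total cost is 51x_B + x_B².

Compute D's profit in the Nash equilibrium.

Firm D's profit: π = x_D(315 − (x_D + x_B)) − 60x_D.
∂π/∂x_D = 255 − 2x_D − x_B = 0, so x_D = 127.5 − 0.5x_B.
For B: ∂π/∂x_B = 264 − 4x_B − x_D = 0 ⇒ x_B = 66 − 0.25x_D.
Plugging x_B into D's best response: x_D = 127.5 − 0.5(66 − 0.25x_D) ⇒ 0.875x_D = 94.5, so x_D = 108.
Then x_B = 66 − 0.25·108 = 39.
Price P = 315 − 147 = 168.
D's profit: (168 − 60)·108 = 11664.

11664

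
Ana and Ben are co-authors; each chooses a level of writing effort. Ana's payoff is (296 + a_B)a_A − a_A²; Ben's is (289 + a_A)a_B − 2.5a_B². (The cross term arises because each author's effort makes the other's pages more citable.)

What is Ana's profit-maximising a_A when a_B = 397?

346.5

Expanding Ana's payoff: 296a_A + a_Ba_A − a_A².
∂π/∂a_A = 296 + a_B − 2a_A = 0, so a_A = 148 + 0.5a_B.
At a_B = 397: a_A = 148 + 0.5·397 = 346.5.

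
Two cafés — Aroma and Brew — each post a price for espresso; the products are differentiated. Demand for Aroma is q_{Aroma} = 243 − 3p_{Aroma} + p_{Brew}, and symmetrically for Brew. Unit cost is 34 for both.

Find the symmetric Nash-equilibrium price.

69

Aroma's profit: π = (p_{Aroma} − 34)(243 − 3p_{Aroma} + p_{Brew}).
∂π/∂p_{Aroma} = 345 − 6p_{Aroma} + p_{Brew} = 0 ⇒ p_{Aroma} = 57.5 + (1/6)p_{Brew}.
Setting p_{Aroma} = p_{Brew} in the reaction function: p_{Aroma} = 57.5 + (1/6)p_{Aroma}, so p_{Aroma} = 57.5 / (5/6) = 69.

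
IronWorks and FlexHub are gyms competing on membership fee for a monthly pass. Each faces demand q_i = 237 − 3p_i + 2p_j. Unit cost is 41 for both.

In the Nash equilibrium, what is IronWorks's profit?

7203

IronWorks's profit: π = (p_{IronWorks} − 41)(237 − 3p_{IronWorks} + 2p_{FlexHub}).
∂π/∂p_{IronWorks} = 360 − 6p_{IronWorks} + 2p_{FlexHub} = 0 ⇒ p_{IronWorks} = 60 + (1/3)p_{FlexHub}.
The game is symmetric, so in equilibrium p_{FlexHub} = p_{IronWorks}: the reaction function gives (2/3)p_{IronWorks} = 60, hence p_{IronWorks} = 90.
q_{IronWorks} = 237 − 3·90 + 2·90 = 147.
Profit = (90 − 41)·147 = 7203.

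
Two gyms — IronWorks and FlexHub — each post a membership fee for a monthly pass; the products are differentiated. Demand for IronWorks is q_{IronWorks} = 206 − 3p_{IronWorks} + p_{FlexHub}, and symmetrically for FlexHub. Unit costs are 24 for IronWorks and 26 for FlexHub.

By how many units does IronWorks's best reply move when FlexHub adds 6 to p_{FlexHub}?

IronWorks's profit: π = (p_{IronWorks} − 24)(206 − 3p_{IronWorks} + p_{FlexHub}).
∂π/∂p_{IronWorks} = 278 − 6p_{IronWorks} + p_{FlexHub} = 0 ⇒ p_{IronWorks} = 139/3 + (1/6)p_{FlexHub}.
The reaction-function slope is 1/6, so a 6-unit rise in p_{FlexHub} moves p_{IronWorks} by 1/6 × 6 = 1. IronWorks's best response rises — the actions are strategic complements.

1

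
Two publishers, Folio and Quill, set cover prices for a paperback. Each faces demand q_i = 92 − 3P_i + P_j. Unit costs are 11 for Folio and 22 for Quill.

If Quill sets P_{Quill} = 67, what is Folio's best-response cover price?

Folio's profit: π = (P_{Folio} − 11)(92 − 3P_{Folio} + P_{Quill}).
∂π/∂P_{Folio} = 125 − 6P_{Folio} + P_{Quill} = 0 ⇒ P_{Folio} = 125/6 + (1/6)P_{Quill}.
At P_{Quill} = 67: P_{Folio} = 125/6 + (1/6)·67 = 32.

32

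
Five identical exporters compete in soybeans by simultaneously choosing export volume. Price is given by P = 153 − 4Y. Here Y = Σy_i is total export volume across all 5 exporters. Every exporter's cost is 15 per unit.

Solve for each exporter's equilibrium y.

A representative exporter's profit is π_i = y_i(153 − 4Y) − 15y_i, with Y = y_i + Σ_{j≠i} y_j.
First-order condition: 138 − 8y_i − 4Σ_{j≠i} y_j = 0.
Imposing symmetry (y_j = y for all j) turns Σ_{j≠i} y_j into 4y, so 138 = 24y and y = 5.75.

5.75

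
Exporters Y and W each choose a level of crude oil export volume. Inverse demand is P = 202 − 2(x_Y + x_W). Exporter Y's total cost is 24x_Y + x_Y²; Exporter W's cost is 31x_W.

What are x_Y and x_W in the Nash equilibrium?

18.5, 33.5

Exporter Y's profit: π = x_Y(202 − 2(x_Y + x_W)) − 24x_Y − x_Y².
∂π/∂x_Y = 178 − 6x_Y − 2x_W = 0, so x_Y = 89/3 − (1/3)x_W.
For W: ∂π/∂x_W = 171 − 4x_W − 2x_Y = 0 ⇒ x_W = 42.75 − 0.5x_Y.
Substituting the second reaction function into the first: x_Y = 89/3 − (1/3)(42.75 − 0.5x_Y), which gives (5/6)x_Y = 185/12 ⇒ x_Y = 18.5.
Then x_W = 42.75 − 0.5·18.5 = 33.5.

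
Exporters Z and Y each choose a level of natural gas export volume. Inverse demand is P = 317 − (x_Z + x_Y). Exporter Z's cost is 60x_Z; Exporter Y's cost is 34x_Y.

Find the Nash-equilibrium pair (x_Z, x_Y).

77, 103

Exporter Z's profit: π = x_Z(317 − (x_Z + x_Y)) − 60x_Z.
∂π/∂x_Z = 257 − 2x_Z − x_Y = 0, so x_Z = 128.5 − 0.5x_Y.
By the same steps for Y: x_Y = 141.5 − 0.5x_Z.
Solving the two reaction functions simultaneously: (1 − (−0.5)(−0.5))x_Z = 128.5 − 0.5·141.5, so 0.75x_Z = 57.75 and x_Z = 77.
Then x_Y = 141.5 − 0.5·77 = 103.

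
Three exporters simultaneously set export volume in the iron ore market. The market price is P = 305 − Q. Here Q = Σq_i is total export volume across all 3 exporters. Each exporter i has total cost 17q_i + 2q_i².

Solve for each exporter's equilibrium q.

36

A representative exporter's profit is π_i = q_i(305 − Q) − 17q_i − 2q_i², with Q = q_i + Σ_{j≠i} q_j.
First-order condition: 288 − 6q_i − Σ_{j≠i} q_j = 0.
Imposing symmetry (q_j = q for all j) turns Σ_{j≠i} q_j into 2q, so 288 = 8q and q = 36.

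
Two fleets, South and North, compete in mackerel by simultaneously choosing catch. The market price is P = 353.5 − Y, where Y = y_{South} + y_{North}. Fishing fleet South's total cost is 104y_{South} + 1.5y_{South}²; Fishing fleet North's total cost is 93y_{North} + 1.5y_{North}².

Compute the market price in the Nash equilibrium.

268.5

Fishing fleet South's profit: π = y_{South}(353.5 − (y_{South} + y_{North})) − 104y_{South} − 1.5y_{South}².
∂π/∂y_{South} = 249.5 − 5y_{South} − y_{North} = 0, so y_{South} = 49.9 − 0.2y_{North}.
By the same steps for North: y_{North} = 52.1 − 0.2y_{South}.
Plugging y_{North} into South's best response: y_{South} = 49.9 − 0.2(52.1 − 0.2y_{South}) ⇒ 0.96y_{South} = 39.48, so y_{South} = 41.125.
Then y_{North} = 52.1 − 0.2·41.125 = 43.875.
Equilibrium price: P = 353.5 − 85 = 268.5.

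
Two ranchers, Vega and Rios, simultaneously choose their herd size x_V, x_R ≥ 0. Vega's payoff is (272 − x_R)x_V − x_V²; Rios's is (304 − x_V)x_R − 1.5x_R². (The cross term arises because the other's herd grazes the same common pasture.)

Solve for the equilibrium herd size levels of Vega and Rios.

Expanding Vega's payoff: 272x_V − x_Rx_V − x_V².
∂π/∂x_V = 272 − x_R − 2x_V = 0, so x_V = 136 − 0.5x_R.
Likewise for Rios: x_R = 304/3 − (1/3)x_V.
Substituting the second reaction function into the first: x_V = 136 − 0.5(304/3 − (1/3)x_V), which gives (5/6)x_V = 256/3 ⇒ x_V = 102.4.
Then x_R = 304/3 − (1/3)·102.4 = 67.2.

102.4, 67.2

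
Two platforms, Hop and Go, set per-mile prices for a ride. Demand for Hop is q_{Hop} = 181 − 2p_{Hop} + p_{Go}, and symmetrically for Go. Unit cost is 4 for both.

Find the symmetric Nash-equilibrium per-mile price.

63

Hop's profit: π = (p_{Hop} − 4)(181 − 2p_{Hop} + p_{Go}).
∂π/∂p_{Hop} = 189 − 4p_{Hop} + p_{Go} = 0 ⇒ p_{Hop} = 47.25 + 0.25p_{Go}.
By symmetry p_{Go} = p_{Hop}; substituting into the reaction function, 0.75p_{Hop} = 47.25 and p_{Hop} = 63.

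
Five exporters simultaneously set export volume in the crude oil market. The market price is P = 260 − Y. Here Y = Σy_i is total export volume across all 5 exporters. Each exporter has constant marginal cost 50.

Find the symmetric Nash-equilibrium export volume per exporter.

A representative exporter's profit is π_i = y_i(260 − Y) − 50y_i, with Y = y_i + Σ_{j≠i} y_j.
First-order condition: 210 − 2y_i − Σ_{j≠i} y_j = 0.
Imposing symmetry (y_j = y for all j) turns Σ_{j≠i} y_j into 4y, so 210 = 6y and y = 35.

35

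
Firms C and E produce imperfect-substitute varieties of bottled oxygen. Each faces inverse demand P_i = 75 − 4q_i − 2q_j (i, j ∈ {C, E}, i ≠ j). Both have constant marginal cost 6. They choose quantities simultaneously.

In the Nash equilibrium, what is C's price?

Firm C's profit: π = q_C(75 − 4q_C − 2q_E) − 6q_C.
∂π/∂q_C = 69 − 8q_C − 2q_E = 0 ⇒ q_C = 8.625 − 0.25q_E.
The game is symmetric, so in equilibrium q_E = q_C: the reaction function gives 1.25q_C = 8.625, hence q_C = 6.9.
P_C = 75 − 4·6.9 − 2·6.9 = 33.6.

33.6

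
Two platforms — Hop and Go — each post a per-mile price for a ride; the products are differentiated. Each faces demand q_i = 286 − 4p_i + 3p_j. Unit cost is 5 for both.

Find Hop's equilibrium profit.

Hop's profit: π = (p_{Hop} − 5)(286 − 4p_{Hop} + 3p_{Go}).
∂π/∂p_{Hop} = 306 − 8p_{Hop} + 3p_{Go} = 0 ⇒ p_{Hop} = 38.25 + 0.375p_{Go}.
The game is symmetric, so in equilibrium p_{Go} = p_{Hop}: the reaction function gives 0.625p_{Hop} = 38.25, hence p_{Hop} = 61.2.
q_{Hop} = 286 − 4·61.2 + 3·61.2 = 224.8.
Profit = (61.2 − 5)·224.8 = 12633.76.

12633.76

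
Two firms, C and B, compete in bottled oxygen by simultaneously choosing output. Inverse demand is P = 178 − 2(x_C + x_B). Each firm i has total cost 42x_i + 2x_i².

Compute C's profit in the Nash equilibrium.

739.84

Firm C's profit: π = x_C(178 − 2(x_C + x_B)) − 42x_C − 2x_C².
∂π/∂x_C = 136 − 8x_C − 2x_B = 0, so x_C = 17 − 0.25x_B.
The game is symmetric, so in equilibrium x_B = x_C: the reaction function gives 1.25x_C = 17, hence x_C = 13.6.
Price P = 178 − 2·27.2 = 123.6.
C's profit: (123.6 − 42)·13.6 − 2(13.6)² = 739.84.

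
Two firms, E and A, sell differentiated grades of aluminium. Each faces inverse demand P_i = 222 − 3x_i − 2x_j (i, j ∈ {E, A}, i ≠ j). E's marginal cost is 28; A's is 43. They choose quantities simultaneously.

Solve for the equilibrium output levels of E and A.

Firm E's profit: π = x_E(222 − 3x_E − 2x_A) − 28x_E.
∂π/∂x_E = 194 − 6x_E − 2x_A = 0 ⇒ x_E = 97/3 − (1/3)x_A.
Similarly x_A = 179/6 − (1/3)x_E.
Substituting the second reaction function into the first: x_E = 97/3 − (1/3)(179/6 − (1/3)x_E), which gives (8/9)x_E = 403/18 ⇒ x_E = 25.1875.
Then x_A = 179/6 − (1/3)·25.1875 = 21.4375.

25.1875, 21.4375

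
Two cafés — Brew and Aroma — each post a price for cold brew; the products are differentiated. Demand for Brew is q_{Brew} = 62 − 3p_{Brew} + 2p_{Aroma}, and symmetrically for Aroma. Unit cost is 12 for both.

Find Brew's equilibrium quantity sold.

Brew's profit: π = (p_{Brew} − 12)(62 − 3p_{Brew} + 2p_{Aroma}).
∂π/∂p_{Brew} = 98 − 6p_{Brew} + 2p_{Aroma} = 0 ⇒ p_{Brew} = 49/3 + (1/3)p_{Aroma}.
By symmetry p_{Aroma} = p_{Brew}; substituting into the reaction function, (2/3)p_{Brew} = 49/3 and p_{Brew} = 24.5.
q_{Brew} = 62 − 3·24.5 + 2·24.5 = 37.5.

37.5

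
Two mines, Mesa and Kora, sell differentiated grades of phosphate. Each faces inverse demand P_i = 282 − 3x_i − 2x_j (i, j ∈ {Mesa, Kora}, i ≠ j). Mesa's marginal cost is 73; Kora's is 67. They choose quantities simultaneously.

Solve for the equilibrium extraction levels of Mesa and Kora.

25.75, 27.25

Mine Mesa's profit: π = x_{Mesa}(282 − 3x_{Mesa} − 2x_{Kora}) − 73x_{Mesa}.
∂π/∂x_{Mesa} = 209 − 6x_{Mesa} − 2x_{Kora} = 0 ⇒ x_{Mesa} = 209/6 − (1/3)x_{Kora}.
Similarly x_{Kora} = 215/6 − (1/3)x_{Mesa}.
Plugging x_{Kora} into Mesa's best response: x_{Mesa} = 209/6 − (1/3)(215/6 − (1/3)x_{Mesa}) ⇒ (8/9)x_{Mesa} = 206/9, so x_{Mesa} = 25.75.
Then x_{Kora} = 215/6 − (1/3)·25.75 = 27.25.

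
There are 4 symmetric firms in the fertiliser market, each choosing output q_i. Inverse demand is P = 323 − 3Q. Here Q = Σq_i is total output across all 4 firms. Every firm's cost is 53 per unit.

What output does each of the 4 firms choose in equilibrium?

A representative firm's profit is π_i = q_i(323 − 3Q) − 53q_i, with Q = q_i + Σ_{j≠i} q_j.
First-order condition: 270 − 6q_i − 3Σ_{j≠i} q_j = 0.
With identical firms, set every q_j = q: then 270 − 6q − 9q = 0, i.e. q = 270/15 = 18.

18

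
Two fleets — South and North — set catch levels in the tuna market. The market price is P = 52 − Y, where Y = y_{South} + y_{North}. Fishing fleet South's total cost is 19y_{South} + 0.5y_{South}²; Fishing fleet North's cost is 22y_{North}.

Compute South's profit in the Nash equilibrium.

77.76

Fishing fleet South's profit: π = y_{South}(52 − (y_{South} + y_{North})) − 19y_{South} − 0.5y_{South}².
∂π/∂y_{South} = 33 − 3y_{South} − y_{North} = 0, so y_{South} = 11 − (1/3)y_{North}.
For North: ∂π/∂y_{North} = 30 − 2y_{North} − y_{South} = 0 ⇒ y_{North} = 15 − 0.5y_{South}.
Plugging y_{North} into South's best response: y_{South} = 11 − (1/3)(15 − 0.5y_{South}) ⇒ (5/6)y_{South} = 6, so y_{South} = 7.2.
Then y_{North} = 15 − 0.5·7.2 = 11.4.
Price P = 52 − 18.6 = 33.4.
South's profit: (33.4 − 19)·7.2 − 0.5(7.2)² = 77.76.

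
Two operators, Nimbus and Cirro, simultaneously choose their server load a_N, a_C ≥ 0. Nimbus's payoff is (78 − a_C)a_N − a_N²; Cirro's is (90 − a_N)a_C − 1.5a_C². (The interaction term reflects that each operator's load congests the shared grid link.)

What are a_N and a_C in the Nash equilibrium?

Expanding Nimbus's payoff: 78a_N − a_Ca_N − a_N².
∂π/∂a_N = 78 − a_C − 2a_N = 0, so a_N = 39 − 0.5a_C.
Likewise for Cirro: a_C = 30 − (1/3)a_N.
Plugging a_C into Nimbus's best response: a_N = 39 − 0.5(30 − (1/3)a_N) ⇒ (5/6)a_N = 24, so a_N = 28.8.
Then a_C = 30 − (1/3)·28.8 = 20.4.

28.8, 20.4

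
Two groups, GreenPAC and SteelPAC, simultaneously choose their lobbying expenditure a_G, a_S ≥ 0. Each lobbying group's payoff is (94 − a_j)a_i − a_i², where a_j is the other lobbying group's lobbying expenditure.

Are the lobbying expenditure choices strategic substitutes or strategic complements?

GreenPAC's payoff is (94 − a_S)a_G − a_G².
∂π/∂a_G = 94 − a_S − 2a_G = 0, so a_G = 47 − 0.5a_S.
The best-response slope da_G/da_S = −0.5 < 0: the reaction function is downward-sloping, so the choices are strategic substitutes.

strategic substitutes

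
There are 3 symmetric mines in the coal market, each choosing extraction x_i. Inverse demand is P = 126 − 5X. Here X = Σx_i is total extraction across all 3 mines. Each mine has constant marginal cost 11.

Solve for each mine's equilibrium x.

A representative mine's profit is π_i = x_i(126 − 5X) − 11x_i, with X = x_i + Σ_{j≠i} x_j.
First-order condition: 115 − 10x_i − 5Σ_{j≠i} x_j = 0.
Imposing symmetry (x_j = x for all j) turns Σ_{j≠i} x_j into 2x, so 115 = 20x and x = 5.75.

5.75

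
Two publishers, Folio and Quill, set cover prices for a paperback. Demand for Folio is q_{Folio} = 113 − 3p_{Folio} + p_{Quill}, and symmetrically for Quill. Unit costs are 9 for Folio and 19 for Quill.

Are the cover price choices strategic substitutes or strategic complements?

Folio's profit: π = (p_{Folio} − 9)(113 − 3p_{Folio} + p_{Quill}).
∂π/∂p_{Folio} = 140 − 6p_{Folio} + p_{Quill} = 0 ⇒ p_{Folio} = 70/3 + (1/6)p_{Quill}.
The best-response slope dp_{Folio}/dp_{Quill} = 1/6 > 0: the reaction function is upward-sloping, so the choices are strategic complements.

strategic complements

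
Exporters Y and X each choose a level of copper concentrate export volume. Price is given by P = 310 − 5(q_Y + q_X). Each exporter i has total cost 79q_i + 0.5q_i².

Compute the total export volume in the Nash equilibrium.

28.875

Exporter Y's profit: π = q_Y(310 − 5(q_Y + q_X)) − 79q_Y − 0.5q_Y².
∂π/∂q_Y = 231 − 11q_Y − 5q_X = 0, so q_Y = 21 − (5/11)q_X.
Setting q_Y = q_X in the reaction function: q_Y = 21 − (5/11)q_Y, so q_Y = 21 / (16/11) = 14.4375.
Total export volume: 14.4375 + 14.4375 = 28.875.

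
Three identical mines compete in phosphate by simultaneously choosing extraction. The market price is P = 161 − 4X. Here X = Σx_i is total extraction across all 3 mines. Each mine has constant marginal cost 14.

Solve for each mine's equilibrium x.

A representative mine's profit is π_i = x_i(161 − 4X) − 14x_i, with X = x_i + Σ_{j≠i} x_j.
First-order condition: 147 − 8x_i − 4Σ_{j≠i} x_j = 0.
In a symmetric equilibrium every mine chooses the same x, so Σ_{j≠i} x_j = 2x. The condition becomes 147 − 16x = 0, giving x = 147/16 = 9.1875.

9.1875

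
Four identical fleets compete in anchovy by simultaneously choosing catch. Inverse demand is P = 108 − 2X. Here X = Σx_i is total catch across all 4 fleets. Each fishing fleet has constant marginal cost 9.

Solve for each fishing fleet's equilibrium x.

A representative fishing fleet's profit is π_i = x_i(108 − 2X) − 9x_i, with X = x_i + Σ_{j≠i} x_j.
First-order condition: 99 − 4x_i − 2Σ_{j≠i} x_j = 0.
In a symmetric equilibrium every fishing fleet chooses the same x, so Σ_{j≠i} x_j = 3x. The condition becomes 99 − 10x = 0, giving x = 99/10 = 9.9.

9.9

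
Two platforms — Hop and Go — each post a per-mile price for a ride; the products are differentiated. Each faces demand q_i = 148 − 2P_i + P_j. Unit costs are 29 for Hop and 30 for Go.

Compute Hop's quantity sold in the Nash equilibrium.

79.6

Hop's profit: π = (P_{Hop} − 29)(148 − 2P_{Hop} + P_{Go}).
∂π/∂P_{Hop} = 206 − 4P_{Hop} + P_{Go} = 0 ⇒ P_{Hop} = 51.5 + 0.25P_{Go}.
Similarly P_{Go} = 52 + 0.25P_{Hop}.
Plugging P_{Go} into Hop's best response: P_{Hop} = 51.5 + 0.25(52 + 0.25P_{Hop}) ⇒ 0.9375P_{Hop} = 64.5, so P_{Hop} = 68.8.
Then P_{Go} = 52 + 0.25·68.8 = 69.2.
q_{Hop} = 148 − 2·68.8 + 69.2 = 79.6.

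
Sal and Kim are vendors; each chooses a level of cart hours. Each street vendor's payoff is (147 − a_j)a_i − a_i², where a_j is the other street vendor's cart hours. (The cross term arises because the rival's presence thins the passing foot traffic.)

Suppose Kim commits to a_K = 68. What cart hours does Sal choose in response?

39.5

Sal's payoff is (147 − a_K)a_S − a_S².
∂π/∂a_S = 147 − a_K − 2a_S = 0, so a_S = 73.5 − 0.5a_K.
At a_K = 68: a_S = 73.5 − 0.5·68 = 39.5.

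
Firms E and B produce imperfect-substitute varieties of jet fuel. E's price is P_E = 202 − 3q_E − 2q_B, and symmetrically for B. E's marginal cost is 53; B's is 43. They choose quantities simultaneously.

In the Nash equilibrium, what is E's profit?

Firm E's profit: π = q_E(202 − 3q_E − 2q_B) − 53q_E.
∂π/∂q_E = 149 − 6q_E − 2q_B = 0 ⇒ q_E = 149/6 − (1/3)q_B.
Similarly q_B = 26.5 − (1/3)q_E.
Solving the two reaction functions simultaneously: (1 − (−1/3)(−1/3))q_E = 149/6 − (1/3)·26.5, so (8/9)q_E = 16 and q_E = 18.
Then q_B = 26.5 − (1/3)·18 = 20.5.
P_E = 202 − 3·18 − 2·20.5 = 107.
Profit = (107 − 53)·18 = 972.

972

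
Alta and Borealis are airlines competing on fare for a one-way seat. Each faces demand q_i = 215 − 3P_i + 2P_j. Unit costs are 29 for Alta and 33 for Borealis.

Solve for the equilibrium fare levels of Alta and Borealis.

Alta's profit: π = (P_{Alta} − 29)(215 − 3P_{Alta} + 2P_{Borealis}).
∂π/∂P_{Alta} = 302 − 6P_{Alta} + 2P_{Borealis} = 0 ⇒ P_{Alta} = 151/3 + (1/3)P_{Borealis}.
Similarly P_{Borealis} = 157/3 + (1/3)P_{Alta}.
Plugging P_{Borealis} into Alta's best response: P_{Alta} = 151/3 + (1/3)(157/3 + (1/3)P_{Alta}) ⇒ (8/9)P_{Alta} = 610/9, so P_{Alta} = 76.25.
Then P_{Borealis} = 157/3 + (1/3)·76.25 = 77.75.

76.25, 77.75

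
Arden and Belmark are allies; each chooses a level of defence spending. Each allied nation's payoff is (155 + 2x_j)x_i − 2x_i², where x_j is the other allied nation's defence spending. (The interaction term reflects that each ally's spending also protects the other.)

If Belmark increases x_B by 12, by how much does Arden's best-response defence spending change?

Arden's payoff is (155 + 2x_B)x_A − 2x_A².
∂π/∂x_A = 155 + 2x_B − 4x_A = 0, so x_A = 38.75 + 0.5x_B.
The reaction-function slope is 0.5, so a 12-unit rise in x_B moves x_A by 0.5 × 12 = 6. Arden's best response rises — the actions are strategic complements.

6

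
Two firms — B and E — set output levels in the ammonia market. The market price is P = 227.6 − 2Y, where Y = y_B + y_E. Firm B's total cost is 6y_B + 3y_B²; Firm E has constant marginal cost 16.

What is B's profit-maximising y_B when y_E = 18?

18.56

Firm B's profit: π = y_B(227.6 − 2(y_B + y_E)) − 6y_B − 3y_B².
∂π/∂y_B = 221.6 − 10y_B − 2y_E = 0, so y_B = 22.16 − 0.2y_E.
At y_E = 18: y_B = 22.16 − 0.2·18 = 18.56.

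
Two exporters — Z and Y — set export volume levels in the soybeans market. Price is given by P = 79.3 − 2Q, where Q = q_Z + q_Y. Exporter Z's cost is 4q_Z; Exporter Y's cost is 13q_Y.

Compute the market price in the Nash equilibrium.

32.1

Exporter Z's profit: π = q_Z(79.3 − 2(q_Z + q_Y)) − 4q_Z.
∂π/∂q_Z = 75.3 − 4q_Z − 2q_Y = 0, so q_Z = 18.825 − 0.5q_Y.
By the same steps for Y: q_Y = 16.575 − 0.5q_Z.
Plugging q_Y into Z's best response: q_Z = 18.825 − 0.5(16.575 − 0.5q_Z) ⇒ 0.75q_Z = 10.5375, so q_Z = 14.05.
Then q_Y = 16.575 − 0.5·14.05 = 9.55.
Equilibrium price: P = 79.3 − 2·23.6 = 32.1.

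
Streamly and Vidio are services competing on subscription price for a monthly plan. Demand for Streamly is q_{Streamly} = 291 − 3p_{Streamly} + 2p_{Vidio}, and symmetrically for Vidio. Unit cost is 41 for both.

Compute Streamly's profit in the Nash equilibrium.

11718.75

Streamly's profit: π = (p_{Streamly} − 41)(291 − 3p_{Streamly} + 2p_{Vidio}).
∂π/∂p_{Streamly} = 414 − 6p_{Streamly} + 2p_{Vidio} = 0 ⇒ p_{Streamly} = 69 + (1/3)p_{Vidio}.
Setting p_{Streamly} = p_{Vidio} in the reaction function: p_{Streamly} = 69 + (1/3)p_{Streamly}, so p_{Streamly} = 69 / (2/3) = 103.5.
q_{Streamly} = 291 − 3·103.5 + 2·103.5 = 187.5.
Profit = (103.5 − 41)·187.5 = 11718.75.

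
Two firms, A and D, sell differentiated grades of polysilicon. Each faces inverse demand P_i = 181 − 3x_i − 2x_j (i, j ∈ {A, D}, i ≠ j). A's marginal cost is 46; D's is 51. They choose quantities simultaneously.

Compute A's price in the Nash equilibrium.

Firm A's profit: π = x_A(181 − 3x_A − 2x_D) − 46x_A.
∂π/∂x_A = 135 − 6x_A − 2x_D = 0 ⇒ x_A = 22.5 − (1/3)x_D.
Similarly x_D = 65/3 − (1/3)x_A.
Plugging x_D into A's best response: x_A = 22.5 − (1/3)(65/3 − (1/3)x_A) ⇒ (8/9)x_A = 275/18, so x_A = 17.1875.
Then x_D = 65/3 − (1/3)·17.1875 = 15.9375.
P_A = 181 − 3·17.1875 − 2·15.9375 = 97.5625.

97.5625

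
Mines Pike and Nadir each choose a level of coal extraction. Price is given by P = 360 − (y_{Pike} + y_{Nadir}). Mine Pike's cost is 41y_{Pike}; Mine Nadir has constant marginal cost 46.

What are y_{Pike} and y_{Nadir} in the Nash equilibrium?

Mine Pike's profit: π = y_{Pike}(360 − (y_{Pike} + y_{Nadir})) − 41y_{Pike}.
∂π/∂y_{Pike} = 319 − 2y_{Pike} − y_{Nadir} = 0, so y_{Pike} = 159.5 − 0.5y_{Nadir}.
By the same steps for Nadir: y_{Nadir} = 157 − 0.5y_{Pike}.
Solving the two reaction functions simultaneously: (1 − (−0.5)(−0.5))y_{Pike} = 159.5 − 0.5·157, so 0.75y_{Pike} = 81 and y_{Pike} = 108.
Then y_{Nadir} = 157 − 0.5·108 = 103.

108, 103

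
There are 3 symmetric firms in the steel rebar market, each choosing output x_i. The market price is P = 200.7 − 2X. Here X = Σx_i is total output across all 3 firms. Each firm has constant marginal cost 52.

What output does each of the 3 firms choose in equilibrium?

A representative firm's profit is π_i = x_i(200.7 − 2X) − 52x_i, with X = x_i + Σ_{j≠i} x_j.
First-order condition: 148.7 − 4x_i − 2Σ_{j≠i} x_j = 0.
In a symmetric equilibrium every firm chooses the same x, so Σ_{j≠i} x_j = 2x. The condition becomes 148.7 − 8x = 0, giving x = 148.7/8 = 18.5875.

18.5875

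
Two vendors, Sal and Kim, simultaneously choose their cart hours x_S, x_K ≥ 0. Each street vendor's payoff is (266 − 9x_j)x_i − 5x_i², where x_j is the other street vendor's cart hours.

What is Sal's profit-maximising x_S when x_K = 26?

Sal's payoff is (266 − 9x_K)x_S − 5x_S².
∂π/∂x_S = 266 − 9x_K − 10x_S = 0, so x_S = 26.6 − 0.9x_K.
At x_K = 26: x_S = 26.6 − 0.9·26 = 3.2.

3.2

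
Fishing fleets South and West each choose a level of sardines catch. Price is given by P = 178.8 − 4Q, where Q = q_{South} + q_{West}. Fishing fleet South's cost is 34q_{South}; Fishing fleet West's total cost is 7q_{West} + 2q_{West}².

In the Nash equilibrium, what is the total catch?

Fishing fleet South's profit: π = q_{South}(178.8 − 4(q_{South} + q_{West})) − 34q_{South}.
∂π/∂q_{South} = 144.8 − 8q_{South} − 4q_{West} = 0, so q_{South} = 18.1 − 0.5q_{West}.
For West: ∂π/∂q_{West} = 171.8 − 12q_{West} − 4q_{South} = 0 ⇒ q_{West} = 859/60 − (1/3)q_{South}.
Plugging q_{West} into South's best response: q_{South} = 18.1 − 0.5(859/60 − (1/3)q_{South}) ⇒ (5/6)q_{South} = 1313/120, so q_{South} = 13.13.
Then q_{West} = 859/60 − (1/3)·13.13 = 9.94.
Total catch: 13.13 + 9.94 = 23.07.

23.07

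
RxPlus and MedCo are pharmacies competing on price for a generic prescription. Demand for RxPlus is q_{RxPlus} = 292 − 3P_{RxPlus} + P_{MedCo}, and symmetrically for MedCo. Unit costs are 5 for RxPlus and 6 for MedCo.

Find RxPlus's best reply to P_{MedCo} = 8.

52.5

RxPlus's profit: π = (P_{RxPlus} − 5)(292 − 3P_{RxPlus} + P_{MedCo}).
∂π/∂P_{RxPlus} = 307 − 6P_{RxPlus} + P_{MedCo} = 0 ⇒ P_{RxPlus} = 307/6 + (1/6)P_{MedCo}.
At P_{MedCo} = 8: P_{RxPlus} = 307/6 + (1/6)·8 = 52.5.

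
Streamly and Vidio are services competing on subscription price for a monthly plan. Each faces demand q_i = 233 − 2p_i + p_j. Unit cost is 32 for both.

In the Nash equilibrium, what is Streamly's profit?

8978

Streamly's profit: π = (p_{Streamly} − 32)(233 − 2p_{Streamly} + p_{Vidio}).
∂π/∂p_{Streamly} = 297 − 4p_{Streamly} + p_{Vidio} = 0 ⇒ p_{Streamly} = 74.25 + 0.25p_{Vidio}.
Setting p_{Streamly} = p_{Vidio} in the reaction function: p_{Streamly} = 74.25 + 0.25p_{Streamly}, so p_{Streamly} = 74.25 / 0.75 = 99.
q_{Streamly} = 233 − 2·99 + 99 = 134.
Profit = (99 − 32)·134 = 8978.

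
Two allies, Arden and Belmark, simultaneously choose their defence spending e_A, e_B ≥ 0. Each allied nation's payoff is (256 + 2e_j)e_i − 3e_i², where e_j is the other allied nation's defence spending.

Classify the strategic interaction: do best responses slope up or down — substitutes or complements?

strategic complements

Arden's payoff is (256 + 2e_B)e_A − 3e_A².
∂π/∂e_A = 256 + 2e_B − 6e_A = 0, so e_A = 128/3 + (1/3)e_B.
The best-response slope de_A/de_B = 1/3 > 0: the reaction function is upward-sloping, so the choices are strategic complements.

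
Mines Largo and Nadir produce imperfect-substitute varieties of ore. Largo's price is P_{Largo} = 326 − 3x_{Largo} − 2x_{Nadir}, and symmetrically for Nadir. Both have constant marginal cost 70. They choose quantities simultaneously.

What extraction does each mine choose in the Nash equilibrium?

Mine Largo's profit: π = x_{Largo}(326 − 3x_{Largo} − 2x_{Nadir}) − 70x_{Largo}.
∂π/∂x_{Largo} = 256 − 6x_{Largo} − 2x_{Nadir} = 0 ⇒ x_{Largo} = 128/3 − (1/3)x_{Nadir}.
By symmetry x_{Nadir} = x_{Largo}; substituting into the reaction function, (4/3)x_{Largo} = 128/3 and x_{Largo} = 32.

32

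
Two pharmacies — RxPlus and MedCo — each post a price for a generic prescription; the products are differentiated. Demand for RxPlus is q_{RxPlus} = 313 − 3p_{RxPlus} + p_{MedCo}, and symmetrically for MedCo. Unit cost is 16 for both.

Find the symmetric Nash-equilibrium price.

RxPlus's profit: π = (p_{RxPlus} − 16)(313 − 3p_{RxPlus} + p_{MedCo}).
∂π/∂p_{RxPlus} = 361 − 6p_{RxPlus} + p_{MedCo} = 0 ⇒ p_{RxPlus} = 361/6 + (1/6)p_{MedCo}.
By symmetry p_{MedCo} = p_{RxPlus}; substituting into the reaction function, (5/6)p_{RxPlus} = 361/6 and p_{RxPlus} = 72.2.

72.2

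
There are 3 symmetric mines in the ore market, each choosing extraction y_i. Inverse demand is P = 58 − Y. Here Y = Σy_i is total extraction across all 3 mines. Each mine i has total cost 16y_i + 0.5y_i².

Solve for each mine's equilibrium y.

8.4

A representative mine's profit is π_i = y_i(58 − Y) − 16y_i − 0.5y_i², with Y = y_i + Σ_{j≠i} y_j.
First-order condition: 42 − 3y_i − Σ_{j≠i} y_j = 0.
With identical mines, set every y_j = y: then 42 − 3y − 2y = 0, i.e. y = 42/5 = 8.4.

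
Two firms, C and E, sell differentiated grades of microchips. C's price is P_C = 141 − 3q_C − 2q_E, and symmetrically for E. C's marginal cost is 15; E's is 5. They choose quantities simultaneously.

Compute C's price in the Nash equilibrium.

Firm C's profit: π = q_C(141 − 3q_C − 2q_E) − 15q_C.
∂π/∂q_C = 126 − 6q_C − 2q_E = 0 ⇒ q_C = 21 − (1/3)q_E.
Similarly q_E = 68/3 − (1/3)q_C.
Plugging q_E into C's best response: q_C = 21 − (1/3)(68/3 − (1/3)q_C) ⇒ (8/9)q_C = 121/9, so q_C = 15.125.
Then q_E = 68/3 − (1/3)·15.125 = 17.625.
P_C = 141 − 3·15.125 − 2·17.625 = 60.375.

60.375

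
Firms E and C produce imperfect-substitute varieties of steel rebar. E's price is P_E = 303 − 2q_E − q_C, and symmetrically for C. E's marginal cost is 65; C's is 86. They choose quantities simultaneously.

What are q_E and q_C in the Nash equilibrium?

49, 42

Firm E's profit: π = q_E(303 − 2q_E − q_C) − 65q_E.
∂π/∂q_E = 238 − 4q_E − q_C = 0 ⇒ q_E = 59.5 − 0.25q_C.
Similarly q_C = 54.25 − 0.25q_E.
Solving the two reaction functions simultaneously: (1 − (−0.25)(−0.25))q_E = 59.5 − 0.25·54.25, so 0.9375q_E = 45.9375 and q_E = 49.
Then q_C = 54.25 − 0.25·49 = 42.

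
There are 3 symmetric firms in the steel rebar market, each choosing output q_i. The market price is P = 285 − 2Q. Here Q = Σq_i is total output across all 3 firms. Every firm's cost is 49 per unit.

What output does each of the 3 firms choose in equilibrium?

A representative firm's profit is π_i = q_i(285 − 2Q) − 49q_i, with Q = q_i + Σ_{j≠i} q_j.
First-order condition: 236 − 4q_i − 2Σ_{j≠i} q_j = 0.
In a symmetric equilibrium every firm chooses the same q, so Σ_{j≠i} q_j = 2q. The condition becomes 236 − 8q = 0, giving q = 236/8 = 29.5.

29.5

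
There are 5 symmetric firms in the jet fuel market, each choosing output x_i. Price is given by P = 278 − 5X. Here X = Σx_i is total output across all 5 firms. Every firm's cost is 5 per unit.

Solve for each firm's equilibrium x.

9.1

A representative firm's profit is π_i = x_i(278 − 5X) − 5x_i, with X = x_i + Σ_{j≠i} x_j.
First-order condition: 273 − 10x_i − 5Σ_{j≠i} x_j = 0.
With identical firms, set every x_j = x: then 273 − 10x − 20x = 0, i.e. x = 273/30 = 9.1.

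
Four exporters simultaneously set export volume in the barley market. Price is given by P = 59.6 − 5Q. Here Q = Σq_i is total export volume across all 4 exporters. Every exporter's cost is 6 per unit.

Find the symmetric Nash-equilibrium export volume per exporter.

A representative exporter's profit is π_i = q_i(59.6 − 5Q) − 6q_i, with Q = q_i + Σ_{j≠i} q_j.
First-order condition: 53.6 − 10q_i − 5Σ_{j≠i} q_j = 0.
In a symmetric equilibrium every exporter chooses the same q, so Σ_{j≠i} q_j = 3q. The condition becomes 53.6 − 25q = 0, giving q = 53.6/25 = 2.144.

2.144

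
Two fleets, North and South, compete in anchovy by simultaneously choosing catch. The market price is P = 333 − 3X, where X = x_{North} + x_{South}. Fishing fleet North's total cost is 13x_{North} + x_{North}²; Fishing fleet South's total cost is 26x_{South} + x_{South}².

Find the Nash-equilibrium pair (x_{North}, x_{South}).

29.8, 27.2

Fishing fleet North's profit: π = x_{North}(333 − 3(x_{North} + x_{South})) − 13x_{North} − x_{North}².
∂π/∂x_{North} = 320 − 8x_{North} − 3x_{South} = 0, so x_{North} = 40 − 0.375x_{South}.
By the same steps for South: x_{South} = 38.375 − 0.375x_{North}.
Substituting the second reaction function into the first: x_{North} = 40 − 0.375(38.375 − 0.375x_{North}), which gives (55/64)x_{North} = 1639/64 ⇒ x_{North} = 29.8.
Then x_{South} = 38.375 − 0.375·29.8 = 27.2.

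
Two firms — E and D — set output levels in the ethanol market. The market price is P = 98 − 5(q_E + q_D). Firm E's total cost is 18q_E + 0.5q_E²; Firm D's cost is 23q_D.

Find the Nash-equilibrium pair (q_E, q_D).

5, 5

Firm E's profit: π = q_E(98 − 5(q_E + q_D)) − 18q_E − 0.5q_E².
∂π/∂q_E = 80 − 11q_E − 5q_D = 0, so q_E = 80/11 − (5/11)q_D.
For D: ∂π/∂q_D = 75 − 10q_D − 5q_E = 0 ⇒ q_D = 7.5 − 0.5q_E.
Substituting the second reaction function into the first: q_E = 80/11 − (5/11)(7.5 − 0.5q_E), which gives (17/22)q_E = 85/22 ⇒ q_E = 5.
Then q_D = 7.5 − 0.5·5 = 5.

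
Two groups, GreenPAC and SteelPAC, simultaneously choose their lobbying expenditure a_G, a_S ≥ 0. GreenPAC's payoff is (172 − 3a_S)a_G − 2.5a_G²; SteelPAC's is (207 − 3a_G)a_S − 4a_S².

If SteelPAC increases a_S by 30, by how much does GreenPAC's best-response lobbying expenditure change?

Expanding GreenPAC's payoff: 172a_G − 3a_Sa_G − 2.5a_G².
∂π/∂a_G = 172 − 3a_S − 5a_G = 0, so a_G = 34.4 − 0.6a_S.
The reaction-function slope is −0.6, so a 30-unit rise in a_S moves a_G by −0.6 × 30 = −18. GreenPAC's best response falls — the actions are strategic substitutes.

-18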